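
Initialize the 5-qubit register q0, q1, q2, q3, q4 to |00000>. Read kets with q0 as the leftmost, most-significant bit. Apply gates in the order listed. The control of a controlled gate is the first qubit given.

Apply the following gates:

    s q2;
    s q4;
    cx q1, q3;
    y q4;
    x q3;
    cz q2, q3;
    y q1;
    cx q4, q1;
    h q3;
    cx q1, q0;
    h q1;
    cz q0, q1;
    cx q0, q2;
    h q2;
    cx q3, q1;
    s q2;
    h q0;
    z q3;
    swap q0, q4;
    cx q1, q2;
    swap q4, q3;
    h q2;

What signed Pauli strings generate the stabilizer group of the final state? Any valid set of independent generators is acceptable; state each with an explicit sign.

One valid set of independent stabilizer generators is +IXZII, -IZYII, +IIIXI, +IIIIX, -ZIIII (any independent generating set of the same group is equally correct).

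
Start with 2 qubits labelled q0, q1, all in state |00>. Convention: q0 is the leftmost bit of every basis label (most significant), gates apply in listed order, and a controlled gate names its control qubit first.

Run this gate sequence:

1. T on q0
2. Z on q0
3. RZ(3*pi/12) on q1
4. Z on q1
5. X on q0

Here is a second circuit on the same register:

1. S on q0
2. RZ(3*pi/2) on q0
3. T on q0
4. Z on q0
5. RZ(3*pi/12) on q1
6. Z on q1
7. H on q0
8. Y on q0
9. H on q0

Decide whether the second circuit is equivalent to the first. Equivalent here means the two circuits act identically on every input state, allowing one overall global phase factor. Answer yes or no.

No: there is an input state on which the two circuits produce genuinely different outputs (not merely differing by a phase).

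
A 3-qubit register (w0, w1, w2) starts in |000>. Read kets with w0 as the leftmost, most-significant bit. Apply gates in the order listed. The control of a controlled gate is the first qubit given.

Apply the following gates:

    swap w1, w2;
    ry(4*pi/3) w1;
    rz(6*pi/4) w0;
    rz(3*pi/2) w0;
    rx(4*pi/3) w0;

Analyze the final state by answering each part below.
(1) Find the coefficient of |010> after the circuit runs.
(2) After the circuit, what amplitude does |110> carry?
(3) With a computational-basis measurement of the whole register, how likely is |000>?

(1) |010> carries amplitude -sqrt(3)*I/4 in the final state.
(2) |110> carries amplitude 3/4 in the final state.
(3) A full measurement returns |000> with probability 1/16.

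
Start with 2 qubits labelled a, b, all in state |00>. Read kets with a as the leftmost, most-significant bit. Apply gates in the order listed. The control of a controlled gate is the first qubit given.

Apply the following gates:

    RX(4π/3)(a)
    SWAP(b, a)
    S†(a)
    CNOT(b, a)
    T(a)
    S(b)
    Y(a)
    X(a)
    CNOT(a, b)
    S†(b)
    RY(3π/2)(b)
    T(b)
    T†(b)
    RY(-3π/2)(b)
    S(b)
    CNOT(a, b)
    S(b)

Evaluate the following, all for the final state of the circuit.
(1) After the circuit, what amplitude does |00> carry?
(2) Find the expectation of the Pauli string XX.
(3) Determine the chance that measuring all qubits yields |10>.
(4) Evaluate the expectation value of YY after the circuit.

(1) The final state's coefficient on |00> equals -I/2. Key observation: the block from step 9 through step 16 cancels to the identity and can be dropped.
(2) In the final state, XX has expectation -sqrt(6)/4.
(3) A full measurement returns |10> with probability 0.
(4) In the final state, YY has expectation sqrt(6)/4.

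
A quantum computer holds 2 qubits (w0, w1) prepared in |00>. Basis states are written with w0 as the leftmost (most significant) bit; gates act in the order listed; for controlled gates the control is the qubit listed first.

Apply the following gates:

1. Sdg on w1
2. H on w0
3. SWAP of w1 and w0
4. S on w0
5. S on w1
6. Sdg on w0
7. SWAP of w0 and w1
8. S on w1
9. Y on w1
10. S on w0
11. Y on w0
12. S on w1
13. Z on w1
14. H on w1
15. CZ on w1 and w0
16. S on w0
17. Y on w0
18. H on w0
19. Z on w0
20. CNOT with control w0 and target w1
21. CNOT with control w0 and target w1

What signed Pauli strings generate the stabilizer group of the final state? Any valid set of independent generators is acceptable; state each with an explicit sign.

The stabilizer group can be generated by +YZ, -ZY, among other valid generating sets.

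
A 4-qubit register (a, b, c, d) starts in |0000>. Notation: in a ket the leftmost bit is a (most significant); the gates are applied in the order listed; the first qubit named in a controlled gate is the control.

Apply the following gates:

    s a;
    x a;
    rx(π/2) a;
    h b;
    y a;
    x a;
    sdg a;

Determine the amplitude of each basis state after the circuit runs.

The resulting statevector has amplitude 1/2 on |0000>, 1/2 on |0100>, -1/2 on |1000>, -1/2 on |1100>, and 0 on every other basis state.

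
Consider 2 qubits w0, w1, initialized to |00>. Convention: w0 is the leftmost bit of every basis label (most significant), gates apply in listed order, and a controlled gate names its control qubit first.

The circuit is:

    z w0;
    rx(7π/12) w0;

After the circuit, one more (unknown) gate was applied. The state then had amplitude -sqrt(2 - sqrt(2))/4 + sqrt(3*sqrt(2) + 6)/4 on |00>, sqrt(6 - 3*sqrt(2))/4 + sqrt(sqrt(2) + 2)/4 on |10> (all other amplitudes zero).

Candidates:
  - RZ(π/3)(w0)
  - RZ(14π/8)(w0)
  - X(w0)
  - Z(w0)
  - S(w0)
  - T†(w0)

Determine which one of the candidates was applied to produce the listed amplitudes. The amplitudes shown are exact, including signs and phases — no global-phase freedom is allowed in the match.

The unique candidate consistent with the amplitudes is S(w0).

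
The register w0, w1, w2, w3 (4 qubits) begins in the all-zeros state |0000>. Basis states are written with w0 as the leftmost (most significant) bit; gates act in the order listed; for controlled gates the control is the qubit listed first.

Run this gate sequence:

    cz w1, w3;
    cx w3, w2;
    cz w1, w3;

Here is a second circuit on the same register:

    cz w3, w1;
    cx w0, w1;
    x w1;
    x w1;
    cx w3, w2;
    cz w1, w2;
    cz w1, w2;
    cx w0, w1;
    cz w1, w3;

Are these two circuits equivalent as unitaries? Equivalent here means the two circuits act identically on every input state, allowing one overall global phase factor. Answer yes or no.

Yes, they are equivalent — the unitaries differ by at most a global phase.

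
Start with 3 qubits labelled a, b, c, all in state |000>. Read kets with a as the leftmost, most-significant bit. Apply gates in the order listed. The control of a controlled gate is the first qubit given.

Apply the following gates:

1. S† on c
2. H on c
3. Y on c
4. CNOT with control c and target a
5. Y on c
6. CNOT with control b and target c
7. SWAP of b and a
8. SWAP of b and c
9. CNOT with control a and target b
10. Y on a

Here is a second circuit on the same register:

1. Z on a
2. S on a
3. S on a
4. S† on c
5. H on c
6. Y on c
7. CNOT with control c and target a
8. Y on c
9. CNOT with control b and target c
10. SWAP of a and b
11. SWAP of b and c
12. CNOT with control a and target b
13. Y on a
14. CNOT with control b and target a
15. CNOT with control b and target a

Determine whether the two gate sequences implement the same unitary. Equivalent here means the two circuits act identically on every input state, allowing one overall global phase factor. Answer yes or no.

Yes, they are equivalent — the unitaries differ by at most a global phase.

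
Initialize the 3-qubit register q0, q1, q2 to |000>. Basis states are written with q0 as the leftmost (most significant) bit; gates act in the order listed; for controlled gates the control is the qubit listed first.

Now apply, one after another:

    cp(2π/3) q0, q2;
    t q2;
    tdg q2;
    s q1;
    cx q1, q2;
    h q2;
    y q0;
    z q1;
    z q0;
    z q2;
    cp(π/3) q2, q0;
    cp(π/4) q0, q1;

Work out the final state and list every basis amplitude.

The resulting statevector has amplitude -sqrt(2)*I/2 on |100>, sqrt(2)*exp(5*I*pi/6)/2 on |101>, and 0 on every other basis state.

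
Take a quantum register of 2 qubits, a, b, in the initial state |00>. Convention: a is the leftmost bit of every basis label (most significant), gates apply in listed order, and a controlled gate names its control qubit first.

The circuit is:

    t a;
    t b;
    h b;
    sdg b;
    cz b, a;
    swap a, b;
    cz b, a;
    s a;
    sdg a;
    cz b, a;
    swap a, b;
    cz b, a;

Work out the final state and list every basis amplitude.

The final amplitudes are sqrt(2)/2 on |00>, -sqrt(2)*I/2 on |01>, 0 on |10>, 0 on |11>. Key observation: the block from step 5 through step 12 cancels to the identity and can be dropped.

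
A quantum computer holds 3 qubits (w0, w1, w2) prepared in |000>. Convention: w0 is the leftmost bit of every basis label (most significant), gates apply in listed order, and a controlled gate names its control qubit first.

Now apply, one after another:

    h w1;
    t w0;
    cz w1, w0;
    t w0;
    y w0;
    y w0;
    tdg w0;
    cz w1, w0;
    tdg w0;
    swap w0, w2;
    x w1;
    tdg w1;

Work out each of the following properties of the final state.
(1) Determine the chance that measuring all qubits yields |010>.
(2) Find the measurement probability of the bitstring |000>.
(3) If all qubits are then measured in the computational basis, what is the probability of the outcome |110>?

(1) Outcome |010> occurs with probability 1/2. Key observation: steps 2-9 multiply out to the identity, so the circuit reduces to the remaining gates.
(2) A full measurement returns |000> with probability 1/2.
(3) Outcome |110> occurs with probability 0.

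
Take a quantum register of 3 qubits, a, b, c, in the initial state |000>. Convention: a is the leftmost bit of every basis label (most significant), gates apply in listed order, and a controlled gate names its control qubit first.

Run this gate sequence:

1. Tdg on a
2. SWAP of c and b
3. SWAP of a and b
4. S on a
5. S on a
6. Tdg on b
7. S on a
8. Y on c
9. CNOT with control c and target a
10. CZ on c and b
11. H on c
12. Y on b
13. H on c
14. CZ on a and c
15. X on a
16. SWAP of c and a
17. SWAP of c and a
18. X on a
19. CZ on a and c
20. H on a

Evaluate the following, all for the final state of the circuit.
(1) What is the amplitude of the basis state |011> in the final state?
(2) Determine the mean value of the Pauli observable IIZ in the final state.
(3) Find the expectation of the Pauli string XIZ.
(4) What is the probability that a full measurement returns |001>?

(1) The final state's coefficient on |011> equals -sqrt(2)/2. Key observation: gates 14-19 undo each other exactly, leaving only the rest of the circuit to track.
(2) The observable IIZ averages to -1.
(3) In the final state, XIZ has expectation 1.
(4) Outcome |001> occurs with probability 0.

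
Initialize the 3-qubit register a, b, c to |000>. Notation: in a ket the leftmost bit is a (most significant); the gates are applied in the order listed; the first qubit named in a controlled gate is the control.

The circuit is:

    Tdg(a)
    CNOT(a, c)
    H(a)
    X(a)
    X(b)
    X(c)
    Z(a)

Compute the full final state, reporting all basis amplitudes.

The final amplitudes are sqrt(2)/2 on |011>, -sqrt(2)/2 on |111>, and 0 on every other basis state.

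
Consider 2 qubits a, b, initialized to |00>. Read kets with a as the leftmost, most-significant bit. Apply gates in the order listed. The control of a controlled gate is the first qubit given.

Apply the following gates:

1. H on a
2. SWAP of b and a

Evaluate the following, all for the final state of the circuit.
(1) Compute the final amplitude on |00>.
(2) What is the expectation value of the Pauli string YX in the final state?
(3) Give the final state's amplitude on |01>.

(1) |00> carries amplitude sqrt(2)/2 in the final state.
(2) The observable YX averages to 0.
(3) The final state's coefficient on |01> equals sqrt(2)/2.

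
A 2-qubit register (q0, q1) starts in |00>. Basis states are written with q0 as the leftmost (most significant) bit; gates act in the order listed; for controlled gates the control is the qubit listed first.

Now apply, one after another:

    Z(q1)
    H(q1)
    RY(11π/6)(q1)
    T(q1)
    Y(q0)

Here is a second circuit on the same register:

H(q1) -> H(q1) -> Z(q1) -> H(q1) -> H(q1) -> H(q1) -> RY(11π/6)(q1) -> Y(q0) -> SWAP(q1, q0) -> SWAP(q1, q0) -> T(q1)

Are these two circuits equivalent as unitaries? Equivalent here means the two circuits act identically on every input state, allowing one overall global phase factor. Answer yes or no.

Yes, they are equivalent — the unitaries differ by at most a global phase.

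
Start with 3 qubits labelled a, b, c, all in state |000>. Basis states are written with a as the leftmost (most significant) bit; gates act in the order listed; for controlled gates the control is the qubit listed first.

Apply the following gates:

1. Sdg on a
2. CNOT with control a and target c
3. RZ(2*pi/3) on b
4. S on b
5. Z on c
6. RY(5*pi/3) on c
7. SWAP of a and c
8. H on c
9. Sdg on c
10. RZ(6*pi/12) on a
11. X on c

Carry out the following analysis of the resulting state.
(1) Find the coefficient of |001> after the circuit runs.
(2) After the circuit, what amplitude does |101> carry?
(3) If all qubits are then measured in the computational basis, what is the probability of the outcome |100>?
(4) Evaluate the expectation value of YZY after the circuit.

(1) |001> carries amplitude sqrt(6)*exp(5*I*pi/12)/4 in the final state.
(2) The final state's coefficient on |101> equals -sqrt(2)*exp(11*I*pi/12)/4.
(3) A full measurement returns |100> with probability 1/8.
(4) The observable YZY averages to -sqrt(3)/2.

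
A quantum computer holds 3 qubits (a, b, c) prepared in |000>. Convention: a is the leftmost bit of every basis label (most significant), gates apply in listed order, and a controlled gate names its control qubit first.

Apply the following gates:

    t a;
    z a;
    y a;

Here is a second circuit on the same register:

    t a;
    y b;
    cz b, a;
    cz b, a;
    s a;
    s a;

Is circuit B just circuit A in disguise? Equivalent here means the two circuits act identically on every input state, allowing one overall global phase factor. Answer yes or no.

No, they are not equivalent — no single phase factor reconciles the two unitaries.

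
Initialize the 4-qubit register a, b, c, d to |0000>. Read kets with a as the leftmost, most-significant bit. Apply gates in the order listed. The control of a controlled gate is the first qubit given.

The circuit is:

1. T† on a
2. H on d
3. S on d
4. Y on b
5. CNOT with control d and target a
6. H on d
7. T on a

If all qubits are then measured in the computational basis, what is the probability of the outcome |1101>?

A full measurement returns |1101> with probability 1/4.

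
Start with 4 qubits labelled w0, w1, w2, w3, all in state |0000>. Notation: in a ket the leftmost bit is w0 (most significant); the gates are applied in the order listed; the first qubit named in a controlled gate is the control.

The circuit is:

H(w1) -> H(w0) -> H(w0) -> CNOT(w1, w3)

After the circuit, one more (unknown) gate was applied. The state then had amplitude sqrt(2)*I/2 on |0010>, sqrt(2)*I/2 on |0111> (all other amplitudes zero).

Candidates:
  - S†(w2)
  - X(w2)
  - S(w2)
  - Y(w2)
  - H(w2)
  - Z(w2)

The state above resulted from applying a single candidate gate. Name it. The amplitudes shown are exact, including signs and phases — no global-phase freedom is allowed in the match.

It was Y(w2) that produced the state shown. Key observation: steps 2-3 multiply out to the identity, so the circuit reduces to the remaining gates.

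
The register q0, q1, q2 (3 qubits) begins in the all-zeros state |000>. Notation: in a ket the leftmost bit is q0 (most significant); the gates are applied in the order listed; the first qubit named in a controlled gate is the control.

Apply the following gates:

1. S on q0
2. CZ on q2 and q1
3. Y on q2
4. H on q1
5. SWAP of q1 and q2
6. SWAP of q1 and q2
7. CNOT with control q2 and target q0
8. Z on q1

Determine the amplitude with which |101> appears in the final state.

The amplitude on |101> is sqrt(2)*I/2. Key observation: steps 5-6 multiply out to the identity, so the circuit reduces to the remaining gates.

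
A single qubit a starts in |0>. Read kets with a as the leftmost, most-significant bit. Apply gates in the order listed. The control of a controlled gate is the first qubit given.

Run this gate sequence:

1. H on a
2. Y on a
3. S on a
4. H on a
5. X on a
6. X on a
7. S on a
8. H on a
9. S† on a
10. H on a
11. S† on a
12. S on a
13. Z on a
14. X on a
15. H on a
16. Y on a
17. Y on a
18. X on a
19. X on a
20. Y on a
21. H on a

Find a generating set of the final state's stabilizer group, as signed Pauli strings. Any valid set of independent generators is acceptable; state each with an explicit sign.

One valid set of independent stabilizer generators is -X (any independent generating set of the same group is equally correct). Key observation: the block from step 5 through step 6 cancels to the identity and can be dropped.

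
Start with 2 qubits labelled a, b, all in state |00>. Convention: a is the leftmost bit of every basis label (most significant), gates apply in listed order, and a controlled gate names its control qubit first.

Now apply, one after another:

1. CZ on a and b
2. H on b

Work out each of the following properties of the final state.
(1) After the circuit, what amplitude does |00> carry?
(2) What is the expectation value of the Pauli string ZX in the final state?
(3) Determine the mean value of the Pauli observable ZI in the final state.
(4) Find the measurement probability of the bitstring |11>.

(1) The amplitude on |00> is sqrt(2)/2.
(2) The observable ZX averages to 1.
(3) The observable ZI averages to 1.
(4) Outcome |11> occurs with probability 0.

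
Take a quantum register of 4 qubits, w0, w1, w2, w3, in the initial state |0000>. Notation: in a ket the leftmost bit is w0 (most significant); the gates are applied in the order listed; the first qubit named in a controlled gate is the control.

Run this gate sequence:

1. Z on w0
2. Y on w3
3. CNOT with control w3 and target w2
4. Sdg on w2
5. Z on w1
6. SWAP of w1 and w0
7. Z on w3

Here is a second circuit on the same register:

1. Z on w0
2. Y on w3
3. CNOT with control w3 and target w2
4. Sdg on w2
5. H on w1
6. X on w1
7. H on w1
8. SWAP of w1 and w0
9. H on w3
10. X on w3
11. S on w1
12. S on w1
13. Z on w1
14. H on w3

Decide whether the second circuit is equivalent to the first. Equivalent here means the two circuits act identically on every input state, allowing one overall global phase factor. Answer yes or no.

Yes, they are equivalent — the unitaries differ by at most a global phase.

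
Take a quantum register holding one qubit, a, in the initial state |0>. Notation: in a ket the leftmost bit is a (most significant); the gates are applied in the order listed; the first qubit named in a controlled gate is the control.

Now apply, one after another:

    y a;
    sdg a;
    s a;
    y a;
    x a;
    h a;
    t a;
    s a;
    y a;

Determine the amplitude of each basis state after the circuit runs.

The final amplitudes are -sqrt(2)*exp(I*pi/4)/2 on |0>, sqrt(2)*I/2 on |1>.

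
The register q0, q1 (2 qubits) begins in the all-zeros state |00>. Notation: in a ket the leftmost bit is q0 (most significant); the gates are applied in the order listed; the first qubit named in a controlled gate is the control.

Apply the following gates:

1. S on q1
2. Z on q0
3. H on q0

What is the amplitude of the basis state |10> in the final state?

|10> carries amplitude sqrt(2)/2 in the final state.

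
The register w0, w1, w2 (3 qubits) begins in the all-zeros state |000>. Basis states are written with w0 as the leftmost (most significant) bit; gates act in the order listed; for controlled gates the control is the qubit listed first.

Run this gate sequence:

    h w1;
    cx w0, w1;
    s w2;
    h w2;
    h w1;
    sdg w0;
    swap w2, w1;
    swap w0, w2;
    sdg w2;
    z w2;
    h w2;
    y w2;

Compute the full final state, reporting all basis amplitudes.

The final amplitudes are -I/2 on |000>, I/2 on |001>, -I/2 on |010>, I/2 on |011>, 0 on |100>, 0 on |101>, 0 on |110>, 0 on |111>.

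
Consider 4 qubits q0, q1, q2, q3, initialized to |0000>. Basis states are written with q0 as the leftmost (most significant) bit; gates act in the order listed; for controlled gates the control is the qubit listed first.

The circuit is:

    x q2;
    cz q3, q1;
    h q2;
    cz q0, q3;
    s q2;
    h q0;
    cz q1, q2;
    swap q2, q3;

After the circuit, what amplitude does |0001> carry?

|0001> carries amplitude -I/2 in the final state.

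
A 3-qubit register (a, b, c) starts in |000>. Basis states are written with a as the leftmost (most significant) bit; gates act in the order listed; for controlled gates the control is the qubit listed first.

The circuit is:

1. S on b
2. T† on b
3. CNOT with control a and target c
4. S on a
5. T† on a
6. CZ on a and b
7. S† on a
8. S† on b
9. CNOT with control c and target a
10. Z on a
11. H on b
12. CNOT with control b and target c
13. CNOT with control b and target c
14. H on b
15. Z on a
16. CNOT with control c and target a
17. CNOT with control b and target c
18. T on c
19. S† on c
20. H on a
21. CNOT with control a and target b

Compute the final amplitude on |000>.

The amplitude on |000> is sqrt(2)/2. Key observation: the block from step 10 through step 15 cancels to the identity and can be dropped.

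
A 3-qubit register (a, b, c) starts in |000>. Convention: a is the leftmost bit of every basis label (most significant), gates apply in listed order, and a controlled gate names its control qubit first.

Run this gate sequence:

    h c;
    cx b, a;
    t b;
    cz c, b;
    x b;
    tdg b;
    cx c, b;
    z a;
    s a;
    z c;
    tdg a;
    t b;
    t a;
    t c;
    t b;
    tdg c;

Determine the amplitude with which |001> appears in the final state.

The amplitude on |001> is sqrt(2)*exp(3*I*pi/4)/2.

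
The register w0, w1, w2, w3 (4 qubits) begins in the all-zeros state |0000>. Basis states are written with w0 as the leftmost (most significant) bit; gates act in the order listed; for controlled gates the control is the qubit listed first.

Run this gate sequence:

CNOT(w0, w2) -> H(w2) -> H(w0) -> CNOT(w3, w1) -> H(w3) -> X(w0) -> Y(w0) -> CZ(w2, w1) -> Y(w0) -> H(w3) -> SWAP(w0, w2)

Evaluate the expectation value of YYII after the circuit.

The expectation value of YYII is 0.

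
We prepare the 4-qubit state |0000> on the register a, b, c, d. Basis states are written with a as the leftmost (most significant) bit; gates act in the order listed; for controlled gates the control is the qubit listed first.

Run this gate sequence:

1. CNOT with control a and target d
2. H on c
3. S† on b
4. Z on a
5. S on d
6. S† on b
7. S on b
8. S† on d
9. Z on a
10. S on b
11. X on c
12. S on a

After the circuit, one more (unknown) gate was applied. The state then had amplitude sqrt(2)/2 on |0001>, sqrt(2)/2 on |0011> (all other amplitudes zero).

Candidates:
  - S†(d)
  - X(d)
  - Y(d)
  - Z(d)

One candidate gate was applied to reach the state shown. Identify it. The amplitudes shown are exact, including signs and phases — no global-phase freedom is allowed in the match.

It was X(d) that produced the state shown. Key observation: the block from step 3 through step 10 cancels to the identity and can be dropped.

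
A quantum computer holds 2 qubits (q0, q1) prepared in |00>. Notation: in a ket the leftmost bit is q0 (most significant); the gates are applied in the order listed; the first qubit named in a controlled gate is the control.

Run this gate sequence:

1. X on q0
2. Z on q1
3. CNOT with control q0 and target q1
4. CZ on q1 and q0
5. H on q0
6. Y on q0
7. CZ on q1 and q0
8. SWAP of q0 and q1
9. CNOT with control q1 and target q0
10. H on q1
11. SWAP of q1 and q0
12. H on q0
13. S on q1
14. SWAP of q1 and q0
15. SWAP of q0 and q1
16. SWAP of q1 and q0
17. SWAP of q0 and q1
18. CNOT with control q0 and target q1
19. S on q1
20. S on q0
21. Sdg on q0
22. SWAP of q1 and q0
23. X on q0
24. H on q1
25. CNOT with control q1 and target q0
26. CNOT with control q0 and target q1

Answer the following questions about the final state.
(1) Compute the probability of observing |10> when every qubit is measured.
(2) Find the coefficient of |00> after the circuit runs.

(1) Outcome |10> occurs with probability 1/2.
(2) The final state's coefficient on |00> equals -1/2 + I/2.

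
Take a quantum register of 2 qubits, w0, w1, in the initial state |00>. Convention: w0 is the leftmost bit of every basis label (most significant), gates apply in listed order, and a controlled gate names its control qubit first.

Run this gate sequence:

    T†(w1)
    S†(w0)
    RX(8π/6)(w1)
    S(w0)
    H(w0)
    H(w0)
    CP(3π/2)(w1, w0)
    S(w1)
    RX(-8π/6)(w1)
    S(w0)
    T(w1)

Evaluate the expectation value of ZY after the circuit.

The observable ZY averages to -sqrt(6)/8.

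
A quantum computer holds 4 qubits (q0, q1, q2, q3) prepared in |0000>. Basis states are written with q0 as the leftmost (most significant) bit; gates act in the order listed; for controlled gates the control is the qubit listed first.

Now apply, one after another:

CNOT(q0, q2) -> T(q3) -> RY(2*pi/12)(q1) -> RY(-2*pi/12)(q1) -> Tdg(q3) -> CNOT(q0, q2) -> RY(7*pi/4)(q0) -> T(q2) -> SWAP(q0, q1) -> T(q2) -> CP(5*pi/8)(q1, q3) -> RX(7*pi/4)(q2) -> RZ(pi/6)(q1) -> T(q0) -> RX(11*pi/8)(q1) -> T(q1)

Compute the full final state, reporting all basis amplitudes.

The resulting statevector has amplitude -sqrt(2)*exp(-I*pi/12)*cos(5*pi/16)/4 - exp(-I*pi/12)*cos(5*pi/16)/2 + I*sqrt(1/2 - sqrt(2)/4)*sqrt(sqrt(2)/4 + 1/2)*exp(I*pi/12)*sin(5*pi/16) on |0000>, -I*sqrt(1/2 - sqrt(2)/4)*sqrt(sqrt(2)/4 + 1/2)*exp(-I*pi/12)*cos(5*pi/16) - exp(I*pi/12)*sin(5*pi/16)/2 + sqrt(2)*exp(I*pi/12)*sin(5*pi/16)/4 on |0010>, -I*exp(I*pi/6)*sin(5*pi/16)/2 - sqrt(2)*I*exp(I*pi/6)*sin(5*pi/16)/4 + sqrt(1/2 - sqrt(2)/4)*sqrt(sqrt(2)/4 + 1/2)*exp(I*pi/3)*cos(5*pi/16) on |0100>, -sqrt(2)*I*exp(I*pi/3)*cos(5*pi/16)/4 + I*exp(I*pi/3)*cos(5*pi/16)/2 + sqrt(1/2 - sqrt(2)/4)*sqrt(sqrt(2)/4 + 1/2)*exp(I*pi/6)*sin(5*pi/16) on |0110>, and 0 on every other basis state.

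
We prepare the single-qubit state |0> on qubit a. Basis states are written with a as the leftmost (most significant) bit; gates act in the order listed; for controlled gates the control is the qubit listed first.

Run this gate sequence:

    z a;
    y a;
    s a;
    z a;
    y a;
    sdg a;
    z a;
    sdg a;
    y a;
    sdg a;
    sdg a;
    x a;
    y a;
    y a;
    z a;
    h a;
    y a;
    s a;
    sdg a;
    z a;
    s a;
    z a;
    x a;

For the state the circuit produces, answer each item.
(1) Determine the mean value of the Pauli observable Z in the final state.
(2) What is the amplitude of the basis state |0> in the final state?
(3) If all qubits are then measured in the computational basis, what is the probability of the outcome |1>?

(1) In the final state, Z has expectation 0.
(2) The amplitude on |0> is sqrt(2)/2.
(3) The probability of measuring |1> is 1/2.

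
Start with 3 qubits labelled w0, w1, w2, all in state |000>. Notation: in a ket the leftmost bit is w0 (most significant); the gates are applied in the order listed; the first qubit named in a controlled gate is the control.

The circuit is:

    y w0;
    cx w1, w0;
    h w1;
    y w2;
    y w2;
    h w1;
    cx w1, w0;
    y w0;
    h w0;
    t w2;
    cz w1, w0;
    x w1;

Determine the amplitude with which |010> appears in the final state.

The amplitude on |010> is sqrt(2)/2.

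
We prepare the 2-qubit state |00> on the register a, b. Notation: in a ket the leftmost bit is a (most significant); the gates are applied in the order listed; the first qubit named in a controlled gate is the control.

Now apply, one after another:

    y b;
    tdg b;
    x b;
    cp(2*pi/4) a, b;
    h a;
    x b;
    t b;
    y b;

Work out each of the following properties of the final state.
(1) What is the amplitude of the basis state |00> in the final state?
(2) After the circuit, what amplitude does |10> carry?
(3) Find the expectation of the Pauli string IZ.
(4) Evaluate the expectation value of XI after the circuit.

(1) |00> carries amplitude sqrt(2)/2 in the final state.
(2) The final state's coefficient on |10> equals sqrt(2)/2.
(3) The expectation value of IZ is 1.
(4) In the final state, XI has expectation 1.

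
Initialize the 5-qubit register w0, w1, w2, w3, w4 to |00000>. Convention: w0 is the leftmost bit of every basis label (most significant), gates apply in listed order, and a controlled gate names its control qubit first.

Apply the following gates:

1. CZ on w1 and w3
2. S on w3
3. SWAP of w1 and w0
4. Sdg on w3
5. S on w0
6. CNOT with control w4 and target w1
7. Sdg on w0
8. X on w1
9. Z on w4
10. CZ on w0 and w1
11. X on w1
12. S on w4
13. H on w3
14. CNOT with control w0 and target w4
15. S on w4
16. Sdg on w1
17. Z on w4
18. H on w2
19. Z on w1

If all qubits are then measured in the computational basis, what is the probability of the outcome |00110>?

Outcome |00110> occurs with probability 1/4.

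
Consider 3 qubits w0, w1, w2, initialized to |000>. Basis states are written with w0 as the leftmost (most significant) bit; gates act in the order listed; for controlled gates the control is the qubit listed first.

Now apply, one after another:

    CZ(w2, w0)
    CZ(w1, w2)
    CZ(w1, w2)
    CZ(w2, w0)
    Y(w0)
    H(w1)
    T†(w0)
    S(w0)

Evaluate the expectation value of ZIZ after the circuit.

The observable ZIZ averages to -1. Key observation: the block from step 1 through step 4 cancels to the identity and can be dropped.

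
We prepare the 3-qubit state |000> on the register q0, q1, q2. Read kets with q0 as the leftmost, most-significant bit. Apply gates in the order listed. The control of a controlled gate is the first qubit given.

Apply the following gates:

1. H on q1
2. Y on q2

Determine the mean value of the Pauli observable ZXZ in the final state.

The expectation value of ZXZ is -1.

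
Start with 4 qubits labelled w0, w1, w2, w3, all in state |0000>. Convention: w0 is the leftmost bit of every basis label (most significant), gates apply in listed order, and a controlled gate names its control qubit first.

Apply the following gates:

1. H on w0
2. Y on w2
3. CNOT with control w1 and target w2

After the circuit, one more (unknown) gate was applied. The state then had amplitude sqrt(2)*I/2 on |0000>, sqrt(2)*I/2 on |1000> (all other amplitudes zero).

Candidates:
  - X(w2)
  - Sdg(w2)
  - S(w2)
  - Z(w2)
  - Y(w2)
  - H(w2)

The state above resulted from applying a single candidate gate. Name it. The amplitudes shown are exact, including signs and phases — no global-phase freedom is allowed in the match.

The unique candidate consistent with the amplitudes is X(w2).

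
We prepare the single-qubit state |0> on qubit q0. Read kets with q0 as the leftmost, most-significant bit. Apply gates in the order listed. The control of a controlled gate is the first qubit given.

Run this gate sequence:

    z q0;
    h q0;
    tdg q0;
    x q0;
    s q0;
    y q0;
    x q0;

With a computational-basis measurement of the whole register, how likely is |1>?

Outcome |1> occurs with probability 1/2.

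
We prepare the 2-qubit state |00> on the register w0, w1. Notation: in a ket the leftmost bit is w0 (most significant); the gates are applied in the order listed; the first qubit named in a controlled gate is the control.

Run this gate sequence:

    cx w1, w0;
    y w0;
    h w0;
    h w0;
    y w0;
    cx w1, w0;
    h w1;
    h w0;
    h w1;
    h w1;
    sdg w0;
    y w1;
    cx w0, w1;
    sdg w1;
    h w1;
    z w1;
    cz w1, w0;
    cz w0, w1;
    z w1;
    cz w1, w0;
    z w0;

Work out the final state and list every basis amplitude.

The final amplitudes are sqrt(2)*(1 - I)/4 on |00>, sqrt(2)*(-1 - I)/4 on |01>, sqrt(2)*(-1 - I)/4 on |10>, sqrt(2)*(1 - I)/4 on |11>. Key observation: gates 1-6 undo each other exactly, leaving only the rest of the circuit to track.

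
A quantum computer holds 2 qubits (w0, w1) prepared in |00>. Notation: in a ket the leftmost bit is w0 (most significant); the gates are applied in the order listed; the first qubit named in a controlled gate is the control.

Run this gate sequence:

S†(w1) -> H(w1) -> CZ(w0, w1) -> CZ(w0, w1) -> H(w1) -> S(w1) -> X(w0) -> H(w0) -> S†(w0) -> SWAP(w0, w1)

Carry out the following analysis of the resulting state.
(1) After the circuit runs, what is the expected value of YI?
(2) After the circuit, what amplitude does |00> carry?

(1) The observable YI averages to 0.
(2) |00> carries amplitude sqrt(2)/2 in the final state.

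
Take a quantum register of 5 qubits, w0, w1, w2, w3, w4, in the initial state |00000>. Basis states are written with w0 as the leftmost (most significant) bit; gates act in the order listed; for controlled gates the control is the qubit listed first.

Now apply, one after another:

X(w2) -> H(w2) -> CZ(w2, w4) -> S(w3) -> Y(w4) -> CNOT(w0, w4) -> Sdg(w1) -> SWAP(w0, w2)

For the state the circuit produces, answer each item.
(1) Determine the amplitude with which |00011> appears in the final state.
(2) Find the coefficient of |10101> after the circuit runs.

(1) The amplitude on |00011> is 0.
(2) |10101> carries amplitude 0 in the final state.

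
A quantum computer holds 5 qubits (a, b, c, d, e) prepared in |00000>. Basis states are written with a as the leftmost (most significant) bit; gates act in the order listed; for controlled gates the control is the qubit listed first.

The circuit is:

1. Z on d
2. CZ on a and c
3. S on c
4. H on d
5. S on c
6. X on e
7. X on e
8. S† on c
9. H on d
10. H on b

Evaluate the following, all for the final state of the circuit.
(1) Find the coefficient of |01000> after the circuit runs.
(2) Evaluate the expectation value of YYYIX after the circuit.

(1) |01000> carries amplitude sqrt(2)/2 in the final state. Key observation: the block from step 4 through step 9 cancels to the identity and can be dropped.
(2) In the final state, YYYIX has expectation 0.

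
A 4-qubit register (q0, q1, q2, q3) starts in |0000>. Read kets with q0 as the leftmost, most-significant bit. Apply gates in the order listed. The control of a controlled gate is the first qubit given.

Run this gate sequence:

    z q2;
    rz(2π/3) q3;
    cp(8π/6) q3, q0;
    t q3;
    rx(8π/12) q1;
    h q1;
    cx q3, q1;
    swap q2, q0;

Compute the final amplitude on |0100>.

|0100> carries amplitude sqrt(2)/2 in the final state.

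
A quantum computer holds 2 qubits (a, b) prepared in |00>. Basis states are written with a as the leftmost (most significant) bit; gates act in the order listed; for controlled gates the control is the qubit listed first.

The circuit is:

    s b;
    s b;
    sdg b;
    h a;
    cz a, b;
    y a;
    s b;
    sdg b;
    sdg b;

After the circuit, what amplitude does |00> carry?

The amplitude on |00> is -sqrt(2)*I/2.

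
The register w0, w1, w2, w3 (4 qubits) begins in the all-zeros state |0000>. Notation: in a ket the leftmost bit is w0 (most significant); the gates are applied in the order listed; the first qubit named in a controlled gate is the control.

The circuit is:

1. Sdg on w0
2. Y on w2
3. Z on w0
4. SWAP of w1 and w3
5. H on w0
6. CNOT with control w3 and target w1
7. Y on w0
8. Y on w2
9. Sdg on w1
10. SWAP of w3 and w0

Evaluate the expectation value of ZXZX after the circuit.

In the final state, ZXZX has expectation 0.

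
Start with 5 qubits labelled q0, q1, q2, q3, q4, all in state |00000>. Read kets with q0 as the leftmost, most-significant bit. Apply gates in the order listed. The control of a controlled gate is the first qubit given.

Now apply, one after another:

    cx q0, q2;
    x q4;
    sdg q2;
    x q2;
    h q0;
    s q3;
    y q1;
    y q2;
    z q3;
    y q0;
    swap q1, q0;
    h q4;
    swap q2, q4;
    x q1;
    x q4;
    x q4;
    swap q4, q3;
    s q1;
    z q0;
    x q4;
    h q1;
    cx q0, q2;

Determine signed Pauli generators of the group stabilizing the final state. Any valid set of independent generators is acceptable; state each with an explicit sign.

One valid set of independent stabilizer generators is +IYIII, -IIXII, -ZIIII, +IIIZI, -IIIIZ (any independent generating set of the same group is equally correct).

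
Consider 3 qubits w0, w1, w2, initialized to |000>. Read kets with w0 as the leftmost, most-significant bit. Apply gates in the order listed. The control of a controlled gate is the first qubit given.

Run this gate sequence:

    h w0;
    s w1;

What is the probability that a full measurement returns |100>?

A full measurement returns |100> with probability 1/2.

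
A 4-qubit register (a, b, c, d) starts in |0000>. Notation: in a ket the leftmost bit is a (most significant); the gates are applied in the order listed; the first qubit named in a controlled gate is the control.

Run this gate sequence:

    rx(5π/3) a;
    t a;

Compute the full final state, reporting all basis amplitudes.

After the circuit, the state carries amplitude -sqrt(3)/2 on |0000>, -exp(3*I*pi/4)/2 on |1000>, and 0 on every other basis state.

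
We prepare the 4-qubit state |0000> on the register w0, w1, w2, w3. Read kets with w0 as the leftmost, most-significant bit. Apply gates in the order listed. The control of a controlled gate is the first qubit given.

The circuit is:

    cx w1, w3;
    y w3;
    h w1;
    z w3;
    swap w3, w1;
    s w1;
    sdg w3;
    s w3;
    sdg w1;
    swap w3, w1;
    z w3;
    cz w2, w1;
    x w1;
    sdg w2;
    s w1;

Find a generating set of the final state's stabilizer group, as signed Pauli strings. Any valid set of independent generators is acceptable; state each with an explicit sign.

One valid set of independent stabilizer generators is +IYII, +ZIII, +IIZI, -IIIZ (any independent generating set of the same group is equally correct).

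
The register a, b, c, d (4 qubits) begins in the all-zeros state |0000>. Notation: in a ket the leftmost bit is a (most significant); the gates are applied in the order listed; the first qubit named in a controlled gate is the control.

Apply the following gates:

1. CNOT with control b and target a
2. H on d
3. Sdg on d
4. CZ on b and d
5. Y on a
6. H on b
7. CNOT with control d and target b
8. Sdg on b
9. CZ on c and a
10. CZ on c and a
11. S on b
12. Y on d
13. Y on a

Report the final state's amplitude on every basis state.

The resulting statevector has amplitude -1/2 on |0000>, I/2 on |0001>, -1/2 on |0100>, I/2 on |0101>, and 0 on every other basis state.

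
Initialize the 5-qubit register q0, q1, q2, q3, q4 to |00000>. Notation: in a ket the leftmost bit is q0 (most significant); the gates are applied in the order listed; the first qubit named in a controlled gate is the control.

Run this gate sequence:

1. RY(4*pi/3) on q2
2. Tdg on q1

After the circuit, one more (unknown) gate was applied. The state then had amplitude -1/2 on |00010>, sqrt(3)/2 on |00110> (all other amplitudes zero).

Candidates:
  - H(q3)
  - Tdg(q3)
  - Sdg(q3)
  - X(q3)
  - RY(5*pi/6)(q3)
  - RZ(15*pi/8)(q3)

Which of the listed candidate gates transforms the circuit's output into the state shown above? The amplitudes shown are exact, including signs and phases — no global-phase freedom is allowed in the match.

It was X(q3) that produced the state shown.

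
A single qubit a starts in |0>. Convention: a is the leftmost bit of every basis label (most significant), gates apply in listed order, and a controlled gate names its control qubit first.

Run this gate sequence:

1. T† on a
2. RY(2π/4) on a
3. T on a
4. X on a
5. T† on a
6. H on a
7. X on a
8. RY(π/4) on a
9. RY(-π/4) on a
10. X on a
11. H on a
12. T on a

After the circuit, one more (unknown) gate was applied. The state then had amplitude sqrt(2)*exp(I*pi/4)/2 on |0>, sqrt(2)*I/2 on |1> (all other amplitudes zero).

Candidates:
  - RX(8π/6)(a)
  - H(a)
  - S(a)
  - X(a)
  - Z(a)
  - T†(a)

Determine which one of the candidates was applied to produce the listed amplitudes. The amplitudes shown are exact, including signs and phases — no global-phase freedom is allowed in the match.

It was S(a) that produced the state shown.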